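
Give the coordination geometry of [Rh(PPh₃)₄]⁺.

square planar

Ligand charges: triphenylphosphine is neutral. With an overall charge of +1 the rhodium centre must be in the +1 oxidation state.
Rhodium is a group-9 element; Rh(I) is therefore d⁸.
With 4 monodentate ligands the coordination number is 4.
A 4d d⁸ ion has a large crystal-field splitting; square planar leaves the high-energy d_{x²−y²} orbital empty and maximises CFSE.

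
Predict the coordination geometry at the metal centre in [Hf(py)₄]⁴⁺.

tetrahedral

Ligand charges: pyridine is neutral. With an overall charge of +4 the hafnium centre must be in the +4 oxidation state.
Hf sits in group 4, so the d-electron count is 4 − 4 = 0.
With 4 monodentate ligands the coordination number is 4.
A d⁰ ion has no crystal-field stabilisation preference between square planar and tetrahedral, so four ligands adopt the sterically favoured tetrahedral geometry.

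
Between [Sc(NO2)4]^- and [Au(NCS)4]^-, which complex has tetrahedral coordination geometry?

For [Sc(NO2)4]^-: Each nitro (N-bound nitrite) is −1; balancing the −1 overall charge requires Sc(III). Group 3 minus oxidation state 3 gives a d⁰ configuration. A d⁰ ion has no crystal-field stabilisation preference between square planar and tetrahedral, so four ligands adopt the sterically favoured tetrahedral geometry. → tetrahedral.
For [Au(NCS)4]^-: Each isothiocyanate is −1; balancing the −1 overall charge requires Au(III). Group 11 minus oxidation state 3 gives a d⁸ configuration. A 5d d⁸ ion has a large crystal-field splitting; square planar leaves the high-energy d_{x²−y²} orbital empty and maximises CFSE. → square planar.

[Sc(NO2)4]^-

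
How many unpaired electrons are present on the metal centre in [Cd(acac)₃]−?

Each acetylacetonate is −1; balancing the −1 overall charge requires Cd(II).
Cadmium is a group-12 element; Cd(II) is therefore d¹⁰.
Counting donor atoms: 3×acetylacetonate (bidentate) → 6 donors. Coordination number = 6.
In an octahedral field the d¹⁰ configuration is t₂g⁶e_g⁴, giving 0 unpaired electrons.

0 unpaired electrons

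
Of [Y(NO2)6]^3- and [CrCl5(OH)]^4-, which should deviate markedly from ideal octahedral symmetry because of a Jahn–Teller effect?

[Y(NO2)6]^3-: Ligand charges: each nitro (N-bound nitrite) is −1. With an overall charge of −3 the yttrium centre must be in the +3 oxidation state. Yttrium is a group-3 element; Y(III) is therefore d⁰. The d⁰ configuration leaves the e_g set evenly filled (or empty) — no strong Jahn–Teller driving force.
[CrCl5(OH)]^4-: Each chloride is −1; each hydroxide is −1; balancing the −4 overall charge requires Cr(II). Cr sits in group 6, so the d-electron count is 6 − 2 = 4. Chloride and hydroxide are weak-field ligands for a first-row metal, so the complex is high-spin. The t₂g³e_g¹ (high-spin) configuration has an unevenly filled e_g set; the Jahn–Teller theorem predicts a tetragonal distortion (typically axial elongation) to lift the degeneracy.

[CrCl5(OH)]^4-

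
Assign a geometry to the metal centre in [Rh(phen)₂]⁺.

1,10-phenanthroline is neutral; balancing the +1 overall charge requires Rh(I).
Rhodium is a group-9 element; Rh(I) is therefore d⁸.
Counting donor atoms: 2×1,10-phenanthroline (bidentate) → 4 donors. Coordination number = 4.
A 4d d⁸ ion has a large crystal-field splitting; square planar leaves the high-energy d_{x²−y²} orbital empty and maximises CFSE.

square planar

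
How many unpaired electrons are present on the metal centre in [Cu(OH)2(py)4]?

Each hydroxide is −1; pyridine is neutral; balancing the 0 overall charge requires Cu(II).
Copper is a group-11 element; Cu(II) is therefore d⁹.
In an octahedral field the d⁹ configuration is t₂g⁶e_g³ (only one arrangement possible), giving 1 unpaired electron.

1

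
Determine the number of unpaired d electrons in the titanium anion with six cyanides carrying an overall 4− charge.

Summing ligand charges against the −4 overall charge gives an oxidation state of +2 for titanium.
Titanium is a group-4 element; Ti(II) is therefore d².
In an octahedral field the d² configuration is t₂g²e_g⁰ (only one arrangement possible), giving 2 unpaired electrons.

2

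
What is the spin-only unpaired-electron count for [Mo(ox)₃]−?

Each oxalate is −2; balancing the −1 overall charge requires Mo(V).
Group 6 minus oxidation state 5 gives a d¹ configuration.
Counting donor atoms: 3×oxalate (bidentate) → 6 donors. Coordination number = 6.
In an octahedral field the d¹ configuration is t₂g¹e_g⁰ (only one arrangement possible), giving 1 unpaired electron.

1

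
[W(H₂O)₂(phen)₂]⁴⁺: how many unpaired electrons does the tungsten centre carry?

Summing ligand charges against the +4 overall charge gives an oxidation state of +4 for tungsten.
W sits in group 6, so the d-electron count is 6 − 4 = 2.
Counting donor atoms: 2×water (monodentate) → 2 donors; 2×1,10-phenanthroline (bidentate) → 4 donors. Coordination number = 6.
In an octahedral field the d² configuration is t₂g²e_g⁰ (only one arrangement possible), giving 2 unpaired electrons.

2 unpaired electrons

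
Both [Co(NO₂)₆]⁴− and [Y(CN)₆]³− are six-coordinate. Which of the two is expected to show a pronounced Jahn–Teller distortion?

[Co(NO₂)₆]⁴−: Each nitro (N-bound nitrite) is −1; balancing the −4 overall charge requires Co(II). Co sits in group 9, so the d-electron count is 9 − 2 = 7. Nitro (N-bound nitrite) is a strong-field ligand (high in the spectrochemical series) for a first-row metal, so the complex is low-spin. The t₂g⁶e_g¹ (low-spin) configuration has an unevenly filled e_g set; the Jahn–Teller theorem predicts a tetragonal distortion (typically axial elongation) to lift the degeneracy.
[Y(CN)₆]³−: Summing ligand charges against the −3 overall charge gives an oxidation state of +3 for yttrium. Yttrium is a group-3 element; Y(III) is therefore d⁰. The d⁰ configuration leaves the e_g set evenly filled (or empty) — no strong Jahn–Teller driving force.

[Co(NO₂)₆]⁴−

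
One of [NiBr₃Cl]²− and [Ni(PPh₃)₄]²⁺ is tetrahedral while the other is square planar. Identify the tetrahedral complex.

[NiBr₃Cl]²−

For [NiBr₃Cl]²−: Ligand charges: each bromide is −1; each chloride is −1. With an overall charge of −2 the nickel centre must be in the +2 oxidation state. Ni sits in group 10, so the d-electron count is 10 − 2 = 8. Bromide and chloride are weak-field ligands. With weak-field ligands the CFSE gain from square planar is small, so a 3d d⁸ ion takes the sterically preferred tetrahedral geometry. → tetrahedral.
For [Ni(PPh₃)₄]²⁺: Ligand charges: triphenylphosphine is neutral. With an overall charge of +2 the nickel centre must be in the +2 oxidation state. Nickel is a group-10 element; Ni(II) is therefore d⁸. Triphenylphosphine is a strong-field ligand (high in the spectrochemical series). A 3d d⁸ ion with strong-field ligands gains enough CFSE to favour square planar over tetrahedral. → square planar.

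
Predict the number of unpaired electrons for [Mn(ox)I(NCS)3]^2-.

3 unpaired electrons

Summing ligand charges against the −2 overall charge gives an oxidation state of +4 for manganese.
Mn sits in group 7, so the d-electron count is 7 − 4 = 3.
Counting donor atoms: 1×oxalate (bidentate) → 2 donors; 1×iodide (monodentate) → 1 donor; 3×isothiocyanate (monodentate) → 3 donors. Coordination number = 6.
In an octahedral field the d³ configuration is t₂g³e_g⁰ (only one arrangement possible), giving 3 unpaired electrons.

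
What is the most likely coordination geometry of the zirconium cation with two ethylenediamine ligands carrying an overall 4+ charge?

tetrahedral

Summing ligand charges against the +4 overall charge gives an oxidation state of +4 for zirconium.
Group 4 minus oxidation state 4 gives a d⁰ configuration.
Counting donor atoms: 2×ethylenediamine (bidentate) → 4 donors. Coordination number = 4.
A d⁰ ion has no crystal-field stabilisation preference between square planar and tetrahedral, so four ligands adopt the sterically favoured tetrahedral geometry.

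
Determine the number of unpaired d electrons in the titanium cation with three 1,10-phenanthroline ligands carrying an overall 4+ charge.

0 unpaired electrons

Ligand charges: 1,10-phenanthroline is neutral. With an overall charge of +4 the titanium centre must be in the +4 oxidation state.
Titanium is a group-4 element; Ti(IV) is therefore d⁰.
Counting donor atoms: 3×1,10-phenanthroline (bidentate) → 6 donors. Coordination number = 6.
In an octahedral field the d⁰ configuration is t₂g⁰e_g⁰, giving 0 unpaired electrons.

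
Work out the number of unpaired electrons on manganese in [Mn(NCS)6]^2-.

Each isothiocyanate is −1; balancing the −2 overall charge requires Mn(IV).
Mn sits in group 7, so the d-electron count is 7 − 4 = 3.
In an octahedral field the d³ configuration is t₂g³e_g⁰ (only one arrangement possible), giving 3 unpaired electrons.

3 unpaired electrons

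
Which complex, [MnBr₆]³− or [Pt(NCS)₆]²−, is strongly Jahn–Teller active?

[MnBr₆]³−

[MnBr₆]³−: Each bromide is −1; balancing the −3 overall charge requires Mn(III). Group 7 minus oxidation state 3 gives a d⁴ configuration. Bromide is a weak-field ligand for a first-row metal, so the complex is high-spin. The t₂g³e_g¹ (high-spin) configuration has an unevenly filled e_g set; the Jahn–Teller theorem predicts a tetragonal distortion (typically axial elongation) to lift the degeneracy.
[Pt(NCS)₆]²−: Ligand charges: each isothiocyanate is −1. With an overall charge of −2 the platinum centre must be in the +4 oxidation state. Group 10 minus oxidation state 4 gives a d⁶ configuration. A 5d ion has a large Δₒ and is invariably low-spin. The d⁶ configuration leaves the e_g set evenly filled (or empty) — no strong Jahn–Teller driving force.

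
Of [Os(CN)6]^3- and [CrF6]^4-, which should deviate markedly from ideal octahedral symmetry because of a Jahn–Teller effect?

[Os(CN)6]^3-: Each cyanide is −1; balancing the −3 overall charge requires Os(III). Os sits in group 8, so the d-electron count is 8 − 3 = 5. A 5d ion has a large Δₒ and is invariably low-spin. The d⁵ configuration leaves the e_g set evenly filled (or empty) — no strong Jahn–Teller driving force.
[CrF6]^4-: Summing ligand charges against the −4 overall charge gives an oxidation state of +2 for chromium. Chromium is a group-6 element; Cr(II) is therefore d⁴. Fluoride is a weak-field ligand for a first-row metal, so the complex is high-spin. The t₂g³e_g¹ (high-spin) configuration has an unevenly filled e_g set; the Jahn–Teller theorem predicts a tetragonal distortion (typically axial elongation) to lift the degeneracy.

[CrF6]^4-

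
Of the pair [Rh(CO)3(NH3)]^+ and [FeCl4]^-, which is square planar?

For [Rh(CO)3(NH3)]^+: Ligand charges: carbonyl is neutral; ammonia is neutral. With an overall charge of +1 the rhodium centre must be in the +1 oxidation state. Group 9 minus oxidation state 1 gives a d⁸ configuration. A 4d d⁸ ion has a large crystal-field splitting; square planar leaves the high-energy d_{x²−y²} orbital empty and maximises CFSE. → square planar.
For [FeCl4]^-: Summing ligand charges against the −1 overall charge gives an oxidation state of +3 for iron. Iron is a group-8 element; Fe(III) is therefore d⁵. A high-spin d⁵ ion has zero CFSE in either geometry, so four ligands adopt the sterically favoured tetrahedral geometry. → tetrahedral.

[Rh(CO)3(NH3)]^+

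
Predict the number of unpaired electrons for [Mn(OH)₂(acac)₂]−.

Each hydroxide is −1; each acetylacetonate is −1; balancing the −1 overall charge requires Mn(III).
Manganese is a group-7 element; Mn(III) is therefore d⁴.
Counting donor atoms: 2×hydroxide (monodentate) → 2 donors; 2×acetylacetonate (bidentate) → 4 donors. Coordination number = 6.
The spin state decides the count: Acetylacetonate and hydroxide are weak-field ligands for a first-row metal, so the complex is high-spin.
An octahedral high-spin d⁴ ion is t₂g³e_g¹, giving 4 unpaired electrons.

4 unpaired electrons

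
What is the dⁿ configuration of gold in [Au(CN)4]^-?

Summing ligand charges against the −1 overall charge gives an oxidation state of +3 for gold.
Group 11 minus oxidation state 3 gives a d⁸ configuration.

d⁸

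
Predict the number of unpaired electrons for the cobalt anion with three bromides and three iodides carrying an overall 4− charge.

3

Summing ligand charges against the −4 overall charge gives an oxidation state of +2 for cobalt.
Co sits in group 9, so the d-electron count is 9 − 2 = 7.
The spin state decides the count: Bromide and iodide are weak-field ligands for a first-row metal, so the complex is high-spin.
An octahedral high-spin d⁷ ion is t₂g⁵e_g², giving 3 unpaired electrons.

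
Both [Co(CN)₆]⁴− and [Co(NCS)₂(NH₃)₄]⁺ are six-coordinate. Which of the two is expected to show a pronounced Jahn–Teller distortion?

[Co(CN)₆]⁴−

[Co(CN)₆]⁴−: Ligand charges: each cyanide is −1. With an overall charge of −4 the cobalt centre must be in the +2 oxidation state. Group 9 minus oxidation state 2 gives a d⁷ configuration. Cyanide is a strong-field ligand (high in the spectrochemical series) for a first-row metal, so the complex is low-spin. The t₂g⁶e_g¹ (low-spin) configuration has an unevenly filled e_g set; the Jahn–Teller theorem predicts a tetragonal distortion (typically axial elongation) to lift the degeneracy.
[Co(NCS)₂(NH₃)₄]⁺: Ligand charges: each isothiocyanate is −1; ammonia is neutral. With an overall charge of +1 the cobalt centre must be in the +3 oxidation state. Cobalt is a group-9 element; Co(III) is therefore d⁶. Co(III) has an exceptionally large octahedral splitting and is low-spin with essentially every ligand except fluoride. The d⁶ configuration leaves the e_g set evenly filled (or empty) — no strong Jahn–Teller driving force.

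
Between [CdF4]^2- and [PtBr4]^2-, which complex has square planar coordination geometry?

For [CdF4]^2-: Ligand charges: each fluoride is −1. With an overall charge of −2 the cadmium centre must be in the +2 oxidation state. Cd sits in group 12, so the d-electron count is 12 − 2 = 10. A d¹⁰ ion has no crystal-field stabilisation preference between square planar and tetrahedral, so four ligands adopt the sterically favoured tetrahedral geometry. → tetrahedral.
For [PtBr4]^2-: Each bromide is −1; balancing the −2 overall charge requires Pt(II). Group 10 minus oxidation state 2 gives a d⁸ configuration. A 5d d⁸ ion has a large crystal-field splitting; square planar leaves the high-energy d_{x²−y²} orbital empty and maximises CFSE. → square planar.

[PtBr4]^2-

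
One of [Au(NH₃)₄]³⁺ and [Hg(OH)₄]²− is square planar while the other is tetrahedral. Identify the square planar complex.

[Au(NH₃)₄]³⁺

For [Au(NH₃)₄]³⁺: Ammonia is neutral; balancing the +3 overall charge requires Au(III). Au sits in group 11, so the d-electron count is 11 − 3 = 8. A 5d d⁸ ion has a large crystal-field splitting; square planar leaves the high-energy d_{x²−y²} orbital empty and maximises CFSE. → square planar.
For [Hg(OH)₄]²−: Summing ligand charges against the −2 overall charge gives an oxidation state of +2 for mercury. Group 12 minus oxidation state 2 gives a d¹⁰ configuration. A d¹⁰ ion has no crystal-field stabilisation preference between square planar and tetrahedral, so four ligands adopt the sterically favoured tetrahedral geometry. → tetrahedral.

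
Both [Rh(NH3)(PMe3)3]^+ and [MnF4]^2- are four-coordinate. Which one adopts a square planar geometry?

For [Rh(NH3)(PMe3)3]^+: Ammonia is neutral; trimethylphosphine is neutral; balancing the +1 overall charge requires Rh(I). Rhodium is a group-9 element; Rh(I) is therefore d⁸. A 4d d⁸ ion has a large crystal-field splitting; square planar leaves the high-energy d_{x²−y²} orbital empty and maximises CFSE. → square planar.
For [MnF4]^2-: Each fluoride is −1; balancing the −2 overall charge requires Mn(II). Mn sits in group 7, so the d-electron count is 7 − 2 = 5. A high-spin d⁵ ion has zero CFSE in either geometry, so four ligands adopt the sterically favoured tetrahedral geometry. → tetrahedral.

[Rh(NH3)(PMe3)3]^+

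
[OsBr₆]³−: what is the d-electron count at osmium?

Each bromide is −1; balancing the −3 overall charge requires Os(III).
Os sits in group 8, so the d-electron count is 8 − 3 = 5.

d⁵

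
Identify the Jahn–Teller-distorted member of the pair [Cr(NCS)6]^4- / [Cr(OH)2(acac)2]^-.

[Cr(NCS)6]^4-: Each isothiocyanate is −1; balancing the −4 overall charge requires Cr(II). Cr sits in group 6, so the d-electron count is 6 − 2 = 4. Isothiocyanate is a weak-field ligand for a first-row metal, so the complex is high-spin. The t₂g³e_g¹ (high-spin) configuration has an unevenly filled e_g set; the Jahn–Teller theorem predicts a tetragonal distortion (typically axial elongation) to lift the degeneracy.
[Cr(OH)2(acac)2]^-: Ligand charges: each hydroxide is −1; each acetylacetonate is −1. With an overall charge of −1 the chromium centre must be in the +3 oxidation state. Group 6 minus oxidation state 3 gives a d³ configuration. The d³ configuration leaves the e_g set evenly filled (or empty) — no strong Jahn–Teller driving force.

[Cr(NCS)6]^4-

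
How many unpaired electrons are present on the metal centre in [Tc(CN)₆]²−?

Each cyanide is −1; balancing the −2 overall charge requires Tc(IV).
Technetium is a group-7 element; Tc(IV) is therefore d³.
In an octahedral field the d³ configuration is t₂g³e_g⁰ (only one arrangement possible), giving 3 unpaired electrons.

3 unpaired electrons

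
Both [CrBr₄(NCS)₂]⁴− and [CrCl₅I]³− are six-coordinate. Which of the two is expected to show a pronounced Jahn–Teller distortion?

[CrBr₄(NCS)₂]⁴−: Each bromide is −1; each isothiocyanate is −1; balancing the −4 overall charge requires Cr(II). Chromium is a group-6 element; Cr(II) is therefore d⁴. Bromide and isothiocyanate are weak-field ligands for a first-row metal, so the complex is high-spin. The t₂g³e_g¹ (high-spin) configuration has an unevenly filled e_g set; the Jahn–Teller theorem predicts a tetragonal distortion (typically axial elongation) to lift the degeneracy.
[CrCl₅I]³−: Summing ligand charges against the −3 overall charge gives an oxidation state of +3 for chromium. Chromium is a group-6 element; Cr(III) is therefore d³. The d³ configuration leaves the e_g set evenly filled (or empty) — no strong Jahn–Teller driving force.

[CrBr₄(NCS)₂]⁴−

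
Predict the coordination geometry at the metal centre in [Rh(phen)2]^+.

square planar

Ligand charges: 1,10-phenanthroline is neutral. With an overall charge of +1 the rhodium centre must be in the +1 oxidation state.
Rhodium is a group-9 element; Rh(I) is therefore d⁸.
Counting donor atoms: 2×1,10-phenanthroline (bidentate) → 4 donors. Coordination number = 4.
A 4d d⁸ ion has a large crystal-field splitting; square planar leaves the high-energy d_{x²−y²} orbital empty and maximises CFSE.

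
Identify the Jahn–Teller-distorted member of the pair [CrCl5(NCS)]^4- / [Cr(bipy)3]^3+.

[CrCl5(NCS)]^4-: Summing ligand charges against the −4 overall charge gives an oxidation state of +2 for chromium. Cr sits in group 6, so the d-electron count is 6 − 2 = 4. Chloride and isothiocyanate are weak-field ligands for a first-row metal, so the complex is high-spin. The t₂g³e_g¹ (high-spin) configuration has an unevenly filled e_g set; the Jahn–Teller theorem predicts a tetragonal distortion (typically axial elongation) to lift the degeneracy.
[Cr(bipy)3]^3+: 2,2′-bipyridine is neutral; balancing the +3 overall charge requires Cr(III). Chromium is a group-6 element; Cr(III) is therefore d³. The d³ configuration leaves the e_g set evenly filled (or empty) — no strong Jahn–Teller driving force.

[CrCl5(NCS)]^4-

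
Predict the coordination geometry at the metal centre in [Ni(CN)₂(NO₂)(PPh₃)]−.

square planar

Ligand charges: each cyanide is −1; each nitro (N-bound nitrite) is −1; triphenylphosphine is neutral. With an overall charge of −1 the nickel centre must be in the +2 oxidation state.
Nickel is a group-10 element; Ni(II) is therefore d⁸.
With 4 monodentate ligands the coordination number is 4.
Cyanide, nitro (N-bound nitrite), and triphenylphosphine are strong-field ligands (high in the spectrochemical series).
A 3d d⁸ ion with strong-field ligands gains enough CFSE to favour square planar over tetrahedral.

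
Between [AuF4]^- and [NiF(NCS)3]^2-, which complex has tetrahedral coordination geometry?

For [AuF4]^-: Summing ligand charges against the −1 overall charge gives an oxidation state of +3 for gold. Au sits in group 11, so the d-electron count is 11 − 3 = 8. A 5d d⁸ ion has a large crystal-field splitting; square planar leaves the high-energy d_{x²−y²} orbital empty and maximises CFSE. → square planar.
For [NiF(NCS)3]^2-: Each fluoride is −1; each isothiocyanate is −1; balancing the −2 overall charge requires Ni(II). Group 10 minus oxidation state 2 gives a d⁸ configuration. Fluoride and isothiocyanate are weak-field ligands. With weak-field ligands the CFSE gain from square planar is small, so a 3d d⁸ ion takes the sterically preferred tetrahedral geometry. → tetrahedral.

[NiF(NCS)3]^2-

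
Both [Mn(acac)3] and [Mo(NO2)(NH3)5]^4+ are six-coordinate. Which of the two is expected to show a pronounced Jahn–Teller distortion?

[Mn(acac)3]: Each acetylacetonate is −1; balancing the 0 overall charge requires Mn(III). Group 7 minus oxidation state 3 gives a d⁴ configuration. Acetylacetonate is a weak-field ligand for a first-row metal, so the complex is high-spin. The t₂g³e_g¹ (high-spin) configuration has an unevenly filled e_g set; the Jahn–Teller theorem predicts a tetragonal distortion (typically axial elongation) to lift the degeneracy.
[Mo(NO2)(NH3)5]^4+: Ligand charges: each nitro (N-bound nitrite) is −1; ammonia is neutral. With an overall charge of +4 the molybdenum centre must be in the +5 oxidation state. Molybdenum is a group-6 element; Mo(V) is therefore d¹. The d¹ configuration leaves the e_g set evenly filled (or empty) — no strong Jahn–Teller driving force.

[Mn(acac)3]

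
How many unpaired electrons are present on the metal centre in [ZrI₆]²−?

Ligand charges: each iodide is −1. With an overall charge of −2 the zirconium centre must be in the +4 oxidation state.
Zirconium is a group-4 element; Zr(IV) is therefore d⁰.
In an octahedral field the d⁰ configuration is t₂g⁰e_g⁰, giving 0 unpaired electrons.

0 unpaired electrons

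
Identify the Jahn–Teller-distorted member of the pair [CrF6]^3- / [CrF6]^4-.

[CrF6]^3-: Summing ligand charges against the −3 overall charge gives an oxidation state of +3 for chromium. Group 6 minus oxidation state 3 gives a d³ configuration. The d³ configuration leaves the e_g set evenly filled (or empty) — no strong Jahn–Teller driving force.
[CrF6]^4-: Ligand charges: each fluoride is −1. With an overall charge of −4 the chromium centre must be in the +2 oxidation state. Chromium is a group-6 element; Cr(II) is therefore d⁴. Fluoride is a weak-field ligand for a first-row metal, so the complex is high-spin. The t₂g³e_g¹ (high-spin) configuration has an unevenly filled e_g set; the Jahn–Teller theorem predicts a tetragonal distortion (typically axial elongation) to lift the degeneracy.

[CrF6]^4-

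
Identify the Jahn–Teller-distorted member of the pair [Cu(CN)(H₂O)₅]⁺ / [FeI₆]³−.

[Cu(CN)(H₂O)₅]⁺: Each cyanide is −1; water is neutral; balancing the +1 overall charge requires Cu(II). Cu sits in group 11, so the d-electron count is 11 − 2 = 9. The t₂g⁶e_g³ configuration has an unevenly filled e_g set; the Jahn–Teller theorem predicts a tetragonal distortion (typically axial elongation) to lift the degeneracy.
[FeI₆]³−: Each iodide is −1; balancing the −3 overall charge requires Fe(III). Fe sits in group 8, so the d-electron count is 8 − 3 = 5. Iodide is a weak-field ligand for a first-row metal, so the complex is high-spin. The d⁵ configuration leaves the e_g set evenly filled (or empty) — no strong Jahn–Teller driving force.

[Cu(CN)(H₂O)₅]⁺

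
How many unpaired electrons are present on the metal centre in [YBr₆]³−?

Each bromide is −1; balancing the −3 overall charge requires Y(III).
Yttrium is a group-3 element; Y(III) is therefore d⁰.
In an octahedral field the d⁰ configuration is t₂g⁰e_g⁰, giving 0 unpaired electrons.

0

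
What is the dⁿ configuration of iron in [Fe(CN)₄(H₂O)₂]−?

d5

Ligand charges: each cyanide is −1; water is neutral. With an overall charge of −1 the iron centre must be in the +3 oxidation state.
Fe sits in group 8, so the d-electron count is 8 − 3 = 5.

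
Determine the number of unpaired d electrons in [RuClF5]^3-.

1 unpaired electron

Each chloride is −1; each fluoride is −1; balancing the −3 overall charge requires Ru(III).
Ru sits in group 8, so the d-electron count is 8 − 3 = 5.
The spin state decides the count: a 4d ion has a large Δₒ and is invariably low-spin.
An octahedral low-spin d⁵ ion is t₂g⁵e_g⁰, giving 1 unpaired electron.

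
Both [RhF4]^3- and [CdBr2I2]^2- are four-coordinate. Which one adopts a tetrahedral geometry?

For [RhF4]^3-: Each fluoride is −1; balancing the −3 overall charge requires Rh(I). Group 9 minus oxidation state 1 gives a d⁸ configuration. A 4d d⁸ ion has a large crystal-field splitting; square planar leaves the high-energy d_{x²−y²} orbital empty and maximises CFSE. → square planar.
For [CdBr2I2]^2-: Ligand charges: each bromide is −1; each iodide is −1. With an overall charge of −2 the cadmium centre must be in the +2 oxidation state. Cadmium is a group-12 element; Cd(II) is therefore d¹⁰. A d¹⁰ ion has no crystal-field stabilisation preference between square planar and tetrahedral, so four ligands adopt the sterically favoured tetrahedral geometry. → tetrahedral.

[CdBr2I2]^2-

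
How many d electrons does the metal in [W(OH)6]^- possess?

d1

Each hydroxide is −1; balancing the −1 overall charge requires W(V).
W sits in group 6, so the d-electron count is 6 − 5 = 1.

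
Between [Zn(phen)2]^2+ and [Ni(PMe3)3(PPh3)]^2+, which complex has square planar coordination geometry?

For [Zn(phen)2]^2+: 1,10-phenanthroline is neutral; balancing the +2 overall charge requires Zn(II). Zn sits in group 12, so the d-electron count is 12 − 2 = 10. A d¹⁰ ion has no crystal-field stabilisation preference between square planar and tetrahedral, so four ligands adopt the sterically favoured tetrahedral geometry. → tetrahedral.
For [Ni(PMe3)3(PPh3)]^2+: Summing ligand charges against the +2 overall charge gives an oxidation state of +2 for nickel. Ni sits in group 10, so the d-electron count is 10 − 2 = 8. Trimethylphosphine and triphenylphosphine are strong-field ligands (high in the spectrochemical series). A 3d d⁸ ion with strong-field ligands gains enough CFSE to favour square planar over tetrahedral. → square planar.

[Ni(PMe3)3(PPh3)]^2+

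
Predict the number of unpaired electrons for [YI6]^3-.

Summing ligand charges against the −3 overall charge gives an oxidation state of +3 for yttrium.
Y sits in group 3, so the d-electron count is 3 − 3 = 0.
In an octahedral field the d⁰ configuration is t₂g⁰e_g⁰, giving 0 unpaired electrons.

0 unpaired electrons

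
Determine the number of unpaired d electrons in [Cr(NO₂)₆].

Each nitro (N-bound nitrite) is −1; balancing the 0 overall charge requires Cr(VI).
Chromium is a group-6 element; Cr(VI) is therefore d⁰.
In an octahedral field the d⁰ configuration is t₂g⁰e_g⁰, giving 0 unpaired electrons.

0 unpaired electrons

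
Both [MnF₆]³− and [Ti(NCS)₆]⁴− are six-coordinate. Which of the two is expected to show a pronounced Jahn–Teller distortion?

[MnF₆]³−: Summing ligand charges against the −3 overall charge gives an oxidation state of +3 for manganese. Group 7 minus oxidation state 3 gives a d⁴ configuration. Fluoride is a weak-field ligand for a first-row metal, so the complex is high-spin. The t₂g³e_g¹ (high-spin) configuration has an unevenly filled e_g set; the Jahn–Teller theorem predicts a tetragonal distortion (typically axial elongation) to lift the degeneracy.
[Ti(NCS)₆]⁴−: Ligand charges: each isothiocyanate is −1. With an overall charge of −4 the titanium centre must be in the +2 oxidation state. Group 4 minus oxidation state 2 gives a d² configuration. The d² configuration leaves the e_g set evenly filled (or empty) — no strong Jahn–Teller driving force.

[MnF₆]³−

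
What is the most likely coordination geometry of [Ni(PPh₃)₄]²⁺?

square planar

Summing ligand charges against the +2 overall charge gives an oxidation state of +2 for nickel.
Ni sits in group 10, so the d-electron count is 10 − 2 = 8.
With 4 monodentate ligands the coordination number is 4.
Triphenylphosphine is a strong-field ligand (high in the spectrochemical series).
A 3d d⁸ ion with strong-field ligands gains enough CFSE to favour square planar over tetrahedral.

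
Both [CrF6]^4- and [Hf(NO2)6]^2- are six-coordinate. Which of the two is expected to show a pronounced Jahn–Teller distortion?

[CrF6]^4-: Each fluoride is −1; balancing the −4 overall charge requires Cr(II). Group 6 minus oxidation state 2 gives a d⁴ configuration. Fluoride is a weak-field ligand for a first-row metal, so the complex is high-spin. The t₂g³e_g¹ (high-spin) configuration has an unevenly filled e_g set; the Jahn–Teller theorem predicts a tetragonal distortion (typically axial elongation) to lift the degeneracy.
[Hf(NO2)6]^2-: Ligand charges: each nitro (N-bound nitrite) is −1. With an overall charge of −2 the hafnium centre must be in the +4 oxidation state. Group 4 minus oxidation state 4 gives a d⁰ configuration. The d⁰ configuration leaves the e_g set evenly filled (or empty) — no strong Jahn–Teller driving force.

[CrF6]^4-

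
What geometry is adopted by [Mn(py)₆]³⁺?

Summing ligand charges against the +3 overall charge gives an oxidation state of +3 for manganese.
Manganese is a group-7 element; Mn(III) is therefore d⁴.
Coordination number: 6.
Six donors around a single metal centre give an octahedral coordination sphere.

octahedral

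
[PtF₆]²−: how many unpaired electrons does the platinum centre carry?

0 unpaired electrons

Each fluoride is −1; balancing the −2 overall charge requires Pt(IV).
Platinum is a group-10 element; Pt(IV) is therefore d⁶.
The spin state decides the count: a 5d ion has a large Δₒ and is invariably low-spin.
An octahedral low-spin d⁶ ion is t₂g⁶e_g⁰, giving 0 unpaired electrons.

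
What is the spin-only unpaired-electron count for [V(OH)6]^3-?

2 unpaired electrons

Each hydroxide is −1; balancing the −3 overall charge requires V(III).
Vanadium is a group-5 element; V(III) is therefore d².
In an octahedral field the d² configuration is t₂g²e_g⁰ (only one arrangement possible), giving 2 unpaired electrons.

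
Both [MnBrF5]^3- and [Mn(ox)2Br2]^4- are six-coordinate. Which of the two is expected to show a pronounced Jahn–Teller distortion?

[MnBrF5]^3-: Each bromide is −1; each fluoride is −1; balancing the −3 overall charge requires Mn(III). Mn sits in group 7, so the d-electron count is 7 − 3 = 4. Bromide and fluoride are weak-field ligands for a first-row metal, so the complex is high-spin. The t₂g³e_g¹ (high-spin) configuration has an unevenly filled e_g set; the Jahn–Teller theorem predicts a tetragonal distortion (typically axial elongation) to lift the degeneracy.
[Mn(ox)2Br2]^4-: Summing ligand charges against the −4 overall charge gives an oxidation state of +2 for manganese. Manganese is a group-7 element; Mn(II) is therefore d⁵. Bromide and oxalate are weak-field ligands for a first-row metal, so the complex is high-spin. The d⁵ configuration leaves the e_g set evenly filled (or empty) — no strong Jahn–Teller driving force.

[MnBrF5]^3-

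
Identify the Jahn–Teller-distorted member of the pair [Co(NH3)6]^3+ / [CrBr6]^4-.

[Co(NH3)6]^3+: Summing ligand charges against the +3 overall charge gives an oxidation state of +3 for cobalt. Cobalt is a group-9 element; Co(III) is therefore d⁶. Co(III) has an exceptionally large octahedral splitting and is low-spin with essentially every ligand except fluoride. The d⁶ configuration leaves the e_g set evenly filled (or empty) — no strong Jahn–Teller driving force.
[CrBr6]^4-: Each bromide is −1; balancing the −4 overall charge requires Cr(II). Cr sits in group 6, so the d-electron count is 6 − 2 = 4. Bromide is a weak-field ligand for a first-row metal, so the complex is high-spin. The t₂g³e_g¹ (high-spin) configuration has an unevenly filled e_g set; the Jahn–Teller theorem predicts a tetragonal distortion (typically axial elongation) to lift the degeneracy.

[CrBr6]^4-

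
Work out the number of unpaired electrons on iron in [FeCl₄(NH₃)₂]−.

5

Summing ligand charges against the −1 overall charge gives an oxidation state of +3 for iron.
Group 8 minus oxidation state 3 gives a d⁵ configuration.
The spin state decides the count: Chloride is a weak-field ligand for a first-row metal, so the complex is high-spin.
An octahedral high-spin d⁵ ion is t₂g³e_g², giving 5 unpaired electrons.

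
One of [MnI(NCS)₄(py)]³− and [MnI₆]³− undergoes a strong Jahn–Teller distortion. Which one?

[MnI(NCS)₄(py)]³−: Ligand charges: each iodide is −1; each isothiocyanate is −1; pyridine is neutral. With an overall charge of −3 the manganese centre must be in the +2 oxidation state. Mn sits in group 7, so the d-electron count is 7 − 2 = 5. Iodide and isothiocyanate are weak-field ligands for a first-row metal, so the complex is high-spin. The d⁵ configuration leaves the e_g set evenly filled (or empty) — no strong Jahn–Teller driving force.
[MnI₆]³−: Each iodide is −1; balancing the −3 overall charge requires Mn(III). Manganese is a group-7 element; Mn(III) is therefore d⁴. Iodide is a weak-field ligand for a first-row metal, so the complex is high-spin. The t₂g³e_g¹ (high-spin) configuration has an unevenly filled e_g set; the Jahn–Teller theorem predicts a tetragonal distortion (typically axial elongation) to lift the degeneracy.

[MnI₆]³−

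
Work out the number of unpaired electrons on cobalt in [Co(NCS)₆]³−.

Each isothiocyanate is −1; balancing the −3 overall charge requires Co(III).
Cobalt is a group-9 element; Co(III) is therefore d⁶.
The spin state decides the count: Co(III) has an exceptionally large octahedral splitting and is low-spin with essentially every ligand except fluoride.
An octahedral low-spin d⁶ ion is t₂g⁶e_g⁰, giving 0 unpaired electrons.

0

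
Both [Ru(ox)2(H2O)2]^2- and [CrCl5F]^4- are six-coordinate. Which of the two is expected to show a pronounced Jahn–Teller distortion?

[Ru(ox)2(H2O)2]^2-: Ligand charges: each oxalate is −2; water is neutral. With an overall charge of −2 the ruthenium centre must be in the +2 oxidation state. Group 8 minus oxidation state 2 gives a d⁶ configuration. A 4d ion has a large Δₒ and is invariably low-spin. The d⁶ configuration leaves the e_g set evenly filled (or empty) — no strong Jahn–Teller driving force.
[CrCl5F]^4-: Ligand charges: each chloride is −1; each fluoride is −1. With an overall charge of −4 the chromium centre must be in the +2 oxidation state. Cr sits in group 6, so the d-electron count is 6 − 2 = 4. Chloride and fluoride are weak-field ligands for a first-row metal, so the complex is high-spin. The t₂g³e_g¹ (high-spin) configuration has an unevenly filled e_g set; the Jahn–Teller theorem predicts a tetragonal distortion (typically axial elongation) to lift the degeneracy.

[CrCl5F]^4-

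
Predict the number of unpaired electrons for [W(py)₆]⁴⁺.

Pyridine is neutral; balancing the +4 overall charge requires W(IV).
Group 6 minus oxidation state 4 gives a d² configuration.
In an octahedral field the d² configuration is t₂g²e_g⁰ (only one arrangement possible), giving 2 unpaired electrons.

2 unpaired electrons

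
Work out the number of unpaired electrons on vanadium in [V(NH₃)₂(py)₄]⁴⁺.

1

Summing ligand charges against the +4 overall charge gives an oxidation state of +4 for vanadium.
Vanadium is a group-5 element; V(IV) is therefore d¹.
In an octahedral field the d¹ configuration is t₂g¹e_g⁰ (only one arrangement possible), giving 1 unpaired electron.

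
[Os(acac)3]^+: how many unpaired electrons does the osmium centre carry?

Summing ligand charges against the +1 overall charge gives an oxidation state of +4 for osmium.
Group 8 minus oxidation state 4 gives a d⁴ configuration.
Counting donor atoms: 3×acetylacetonate (bidentate) → 6 donors. Coordination number = 6.
The spin state decides the count: a 5d ion has a large Δₒ and is invariably low-spin.
An octahedral low-spin d⁴ ion is t₂g⁴e_g⁰, giving 2 unpaired electrons.

2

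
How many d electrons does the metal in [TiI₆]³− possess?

d1

Ligand charges: each iodide is −1. With an overall charge of −3 the titanium centre must be in the +3 oxidation state.
Ti sits in group 4, so the d-electron count is 4 − 3 = 1.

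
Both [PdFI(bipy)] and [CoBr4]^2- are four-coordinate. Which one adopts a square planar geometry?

For [PdFI(bipy)]: Summing ligand charges against the 0 overall charge gives an oxidation state of +2 for palladium. Group 10 minus oxidation state 2 gives a d⁸ configuration. A 4d d⁸ ion has a large crystal-field splitting; square planar leaves the high-energy d_{x²−y²} orbital empty and maximises CFSE. → square planar.
For [CoBr4]^2-: Ligand charges: each bromide is −1. With an overall charge of −2 the cobalt centre must be in the +2 oxidation state. Cobalt is a group-9 element; Co(II) is therefore d⁷. For a high-spin 3d d⁷ ion with weak-field ligands the small Δₜ gives little square-planar CFSE advantage, so four ligands adopt the sterically favoured tetrahedral geometry. → tetrahedral.

[PdFI(bipy)]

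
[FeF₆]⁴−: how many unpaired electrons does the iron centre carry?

Summing ligand charges against the −4 overall charge gives an oxidation state of +2 for iron.
Fe sits in group 8, so the d-electron count is 8 − 2 = 6.
The spin state decides the count: Fluoride is a weak-field ligand for a first-row metal, so the complex is high-spin.
An octahedral high-spin d⁶ ion is t₂g⁴e_g², giving 4 unpaired electrons.

4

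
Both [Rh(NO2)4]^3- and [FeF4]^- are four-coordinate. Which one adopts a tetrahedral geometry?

For [Rh(NO2)4]^3-: Summing ligand charges against the −3 overall charge gives an oxidation state of +1 for rhodium. Rhodium is a group-9 element; Rh(I) is therefore d⁸. A 4d d⁸ ion has a large crystal-field splitting; square planar leaves the high-energy d_{x²−y²} orbital empty and maximises CFSE. → square planar.
For [FeF4]^-: Summing ligand charges against the −1 overall charge gives an oxidation state of +3 for iron. Fe sits in group 8, so the d-electron count is 8 − 3 = 5. A high-spin d⁵ ion has zero CFSE in either geometry, so four ligands adopt the sterically favoured tetrahedral geometry. → tetrahedral.

[FeF4]^-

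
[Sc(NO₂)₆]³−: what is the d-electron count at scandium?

d0

Each nitro (N-bound nitrite) is −1; balancing the −3 overall charge requires Sc(III).
Group 3 minus oxidation state 3 gives a d⁰ configuration.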